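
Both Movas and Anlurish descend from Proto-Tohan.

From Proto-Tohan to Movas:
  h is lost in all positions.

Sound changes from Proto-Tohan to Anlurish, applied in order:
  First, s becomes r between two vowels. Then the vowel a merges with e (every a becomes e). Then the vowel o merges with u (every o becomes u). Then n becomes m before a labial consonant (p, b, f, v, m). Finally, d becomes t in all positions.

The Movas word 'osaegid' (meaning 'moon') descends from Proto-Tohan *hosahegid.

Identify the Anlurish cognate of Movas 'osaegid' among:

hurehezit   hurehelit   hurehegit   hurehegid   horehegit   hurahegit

Anlurish: *hosahegid
  hosahegid → horahegid   [rhotacism]
  horahegid → horehegid   [vowel merger]
  horehegid → hurehegid   [vowel merger]
  hurehegid (rule 4 does not apply)
  hurehegid → hurehegit   [unconditioned shift]
  giving Anlurish hurehegit.
Among the options, 'hurehegit' alone shows every Anlurish change applied in order.

hurehegit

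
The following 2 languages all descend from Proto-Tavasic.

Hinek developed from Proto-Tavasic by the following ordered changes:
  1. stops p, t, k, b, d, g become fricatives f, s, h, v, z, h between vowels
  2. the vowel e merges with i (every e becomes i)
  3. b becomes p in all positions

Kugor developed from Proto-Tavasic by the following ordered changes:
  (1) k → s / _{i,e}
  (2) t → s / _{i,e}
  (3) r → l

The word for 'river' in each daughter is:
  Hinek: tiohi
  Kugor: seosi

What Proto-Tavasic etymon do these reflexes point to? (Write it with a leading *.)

*teoki

Position 1: Hinek has t, Kugor has s. Hinek preserves t here (none of its changes turn any other segment into t), so the proto-segment is *t.
Position 2: Hinek has i, Kugor has e. Kugor preserves e here (none of its changes turn any other segment into e), so the proto-segment is *e.
Position 4: Hinek has h, Kugor has s. Taking the neighbouring segments as reconstructed: Hinek h could go back to *k or *g or *h; Kugor s could go back to *t or *k or *s — the one source consistent with every daughter is *k.
Continuing position by position gives *teoki; check it forward:
Hinek: *teoki
  teoki → teohi   [intervocalic lenition]
  teohi → tiohi   [vowel merger]
  tiohi (rule 3 does not apply)
  giving Hinek tiohi.
Kugor: start from *teoki.
  rule 1 (palatalisation): teoki → teosi
  rule 2 (palatalisation): teosi → seosi
  rule 3: no change — seosi
  ⇒ Kugor seosi
*teoki is the unique common source.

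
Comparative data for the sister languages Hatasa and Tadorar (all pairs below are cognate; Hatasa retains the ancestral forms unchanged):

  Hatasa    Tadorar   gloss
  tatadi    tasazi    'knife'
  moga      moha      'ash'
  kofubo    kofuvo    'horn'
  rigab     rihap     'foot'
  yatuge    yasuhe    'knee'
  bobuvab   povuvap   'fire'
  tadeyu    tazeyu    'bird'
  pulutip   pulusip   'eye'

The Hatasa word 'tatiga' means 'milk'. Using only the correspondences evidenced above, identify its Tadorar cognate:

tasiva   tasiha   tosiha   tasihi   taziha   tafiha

pulutip ~ pulusip — Hatasa t corresponds to Tadorar s between vowels (before a front vowel).
moga ~ moha, rigab ~ rihap — Hatasa g corresponds to Tadorar h between vowels (before a back vowel).
Applying these to Hatasa 'tatiga':
  tatiga → tasiga   (t→s between vowels (before a front vowel))
  tasiga → tasiha   (g→h between vowels (before a back vowel))
So the Tadorar cognate is 'tasiha'.

tasiha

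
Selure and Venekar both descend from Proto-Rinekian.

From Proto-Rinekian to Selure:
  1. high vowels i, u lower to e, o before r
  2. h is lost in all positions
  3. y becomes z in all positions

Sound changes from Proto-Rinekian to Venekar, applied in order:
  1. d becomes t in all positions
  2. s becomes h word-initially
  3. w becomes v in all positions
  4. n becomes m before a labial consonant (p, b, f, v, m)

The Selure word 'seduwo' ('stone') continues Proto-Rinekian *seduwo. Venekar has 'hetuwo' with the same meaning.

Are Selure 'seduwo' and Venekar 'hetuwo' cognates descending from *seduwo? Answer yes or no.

Derive the expected Venekar reflex of *seduwo:
Venekar: *seduwo > setuwo > hetuwo > hetuvo  (by unconditioned shift, debuccalisation, unconditioned shift)
The regular Venekar reflex would be 'hetuvo', but the attested form is 'hetuwo'. The correspondence is irregular, so they are not cognates (the Venekar form has a different source).

no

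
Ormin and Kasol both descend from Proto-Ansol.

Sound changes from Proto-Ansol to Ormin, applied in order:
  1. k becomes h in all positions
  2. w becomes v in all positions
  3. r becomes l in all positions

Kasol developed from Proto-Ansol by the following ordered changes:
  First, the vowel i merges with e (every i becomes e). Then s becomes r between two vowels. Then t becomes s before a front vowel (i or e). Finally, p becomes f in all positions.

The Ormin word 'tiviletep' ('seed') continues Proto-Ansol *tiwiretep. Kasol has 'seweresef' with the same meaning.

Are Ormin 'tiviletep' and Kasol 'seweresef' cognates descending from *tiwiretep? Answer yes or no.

Derive the expected Kasol reflex of *tiwiretep:
Kasol: start from *tiwiretep.
  rule 1 (vowel merger): tiwiretep → teweretep
  rule 2: no change — teweretep
  rule 3 (palatalisation): teweretep → seweresep
  rule 4 (unconditioned shift): seweresep → seweresef
  ⇒ Kasol seweresef
Kasol 'seweresef' matches the regular reflex exactly, so the pair is cognate.

yes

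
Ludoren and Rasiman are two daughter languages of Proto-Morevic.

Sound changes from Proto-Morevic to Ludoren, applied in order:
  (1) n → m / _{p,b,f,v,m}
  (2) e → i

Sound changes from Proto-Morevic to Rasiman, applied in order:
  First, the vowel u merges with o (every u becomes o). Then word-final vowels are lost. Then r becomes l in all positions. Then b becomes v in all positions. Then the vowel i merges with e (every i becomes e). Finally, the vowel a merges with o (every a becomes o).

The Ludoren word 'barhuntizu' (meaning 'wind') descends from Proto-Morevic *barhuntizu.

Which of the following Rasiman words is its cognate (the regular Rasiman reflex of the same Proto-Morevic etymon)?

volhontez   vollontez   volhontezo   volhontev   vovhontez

Rasiman: *barhuntizu > barhontizo > barhontiz > balhontiz > valhontiz > valhontez > volhontez  (by vowel merger, apocope, unconditioned shift, unconditioned shift, vowel merger, vowel merger)
Among the options, 'volhontez' alone shows every Rasiman change applied in order.

volhontez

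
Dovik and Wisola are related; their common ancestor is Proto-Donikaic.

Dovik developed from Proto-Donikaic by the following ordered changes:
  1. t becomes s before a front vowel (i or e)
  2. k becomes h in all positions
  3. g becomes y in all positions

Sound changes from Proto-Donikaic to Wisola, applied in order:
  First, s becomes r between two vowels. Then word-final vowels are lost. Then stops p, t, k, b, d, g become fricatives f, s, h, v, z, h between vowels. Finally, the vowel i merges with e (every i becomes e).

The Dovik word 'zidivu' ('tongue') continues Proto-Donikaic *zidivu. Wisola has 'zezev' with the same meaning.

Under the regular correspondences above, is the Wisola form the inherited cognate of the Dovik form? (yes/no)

yes

Derive the expected Wisola reflex of *zidivu:
Wisola: *zidivu
  zidivu (rule 1 does not apply)
  zidivu → zidiv   [apocope]
  zidiv → ziziv   [intervocalic lenition]
  ziziv → zezev   [vowel merger]
  giving Wisola zezev.
Wisola 'zezev' matches the regular reflex exactly, so the pair is cognate.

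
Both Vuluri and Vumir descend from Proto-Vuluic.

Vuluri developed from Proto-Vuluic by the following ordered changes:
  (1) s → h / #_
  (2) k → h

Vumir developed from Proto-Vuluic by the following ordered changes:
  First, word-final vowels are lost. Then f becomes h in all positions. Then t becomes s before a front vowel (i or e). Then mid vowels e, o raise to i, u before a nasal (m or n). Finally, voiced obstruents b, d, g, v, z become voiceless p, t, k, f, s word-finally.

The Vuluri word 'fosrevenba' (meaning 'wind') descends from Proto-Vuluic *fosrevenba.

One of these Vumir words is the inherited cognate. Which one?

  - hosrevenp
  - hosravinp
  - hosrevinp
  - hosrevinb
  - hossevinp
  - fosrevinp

Vumir: start from *fosrevenba.
  rule 1 (apocope): fosrevenba → fosrevenb
  rule 2 (unconditioned shift): fosrevenb → hosrevenb
  rule 3: no change — hosrevenb
  rule 4 (pre-nasal raising): hosrevenb → hosrevinb
  rule 5 (final devoicing): hosrevinb → hosrevinp
  ⇒ Vumir hosrevinp
Among the options, 'hosrevinp' alone shows every Vumir change applied in order.

hosrevinp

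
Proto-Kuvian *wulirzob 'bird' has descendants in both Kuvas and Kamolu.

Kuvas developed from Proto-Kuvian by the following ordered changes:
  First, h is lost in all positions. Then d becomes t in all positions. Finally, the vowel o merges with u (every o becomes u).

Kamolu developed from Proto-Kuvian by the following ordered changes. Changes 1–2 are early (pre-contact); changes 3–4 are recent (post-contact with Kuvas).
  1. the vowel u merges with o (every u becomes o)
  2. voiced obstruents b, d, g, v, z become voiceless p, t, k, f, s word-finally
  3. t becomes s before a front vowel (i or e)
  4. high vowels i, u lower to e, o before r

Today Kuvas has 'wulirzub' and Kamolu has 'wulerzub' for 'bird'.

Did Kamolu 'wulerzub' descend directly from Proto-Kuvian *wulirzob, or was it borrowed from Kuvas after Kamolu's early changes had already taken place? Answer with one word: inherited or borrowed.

If inherited, *wulirzob would pass through all of Kamolu's changes:
Kamolu: *wulirzob > wolirzob > wolirzop > wolerzop  (by vowel merger, final devoicing, pre-rhotic lowering)
If borrowed from Kuvas 'wulirzub' after the early changes, it would undergo only the recent ones:
  rule 3 (palatalisation): no change (wulirzub)
  rule 4 (pre-rhotic lowering): wulirzub → wulerzub
  ⇒ as a loan: wulerzub
Kamolu 'wulerzub' matches the loan outcome 'wulerzub', not the inherited 'wolerzop' — it skipped the early Kamolu changes, so it was borrowed from Kuvas.

borrowed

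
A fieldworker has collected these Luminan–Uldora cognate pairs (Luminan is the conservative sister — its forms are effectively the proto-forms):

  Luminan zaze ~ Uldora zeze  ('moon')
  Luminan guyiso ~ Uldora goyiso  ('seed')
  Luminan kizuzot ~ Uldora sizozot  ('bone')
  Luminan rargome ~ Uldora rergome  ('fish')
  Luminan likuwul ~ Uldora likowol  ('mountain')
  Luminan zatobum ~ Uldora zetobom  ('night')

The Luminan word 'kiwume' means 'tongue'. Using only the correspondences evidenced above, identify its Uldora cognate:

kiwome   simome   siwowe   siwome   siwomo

siwome

kizuzot ~ sizozot — Luminan k corresponds to Uldora s word-initially before a front vowel.
zatobum ~ zetobom — Luminan u corresponds to Uldora o after a consonant, before a nasal.
Applying these to Luminan 'kiwume':
  kiwume → siwume   (k→s word-initially before a front vowel)
  siwume → siwome   (u→o after a consonant, before a nasal)
So the Uldora cognate is 'siwome'.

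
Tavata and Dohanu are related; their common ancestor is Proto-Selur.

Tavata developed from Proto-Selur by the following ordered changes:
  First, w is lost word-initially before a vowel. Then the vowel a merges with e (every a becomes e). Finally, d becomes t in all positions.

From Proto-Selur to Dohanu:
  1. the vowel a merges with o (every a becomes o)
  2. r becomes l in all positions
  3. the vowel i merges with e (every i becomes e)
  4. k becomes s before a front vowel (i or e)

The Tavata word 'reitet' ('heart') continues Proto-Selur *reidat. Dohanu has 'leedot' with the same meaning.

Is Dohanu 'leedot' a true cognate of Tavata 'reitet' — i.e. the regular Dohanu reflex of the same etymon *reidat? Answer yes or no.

Derive the expected Dohanu reflex of *reidat:
Dohanu: *reidat > reidot > leidot > leedot  (by vowel merger, unconditioned shift, vowel merger)
Dohanu 'leedot' matches the regular reflex exactly, so the pair is cognate.

yes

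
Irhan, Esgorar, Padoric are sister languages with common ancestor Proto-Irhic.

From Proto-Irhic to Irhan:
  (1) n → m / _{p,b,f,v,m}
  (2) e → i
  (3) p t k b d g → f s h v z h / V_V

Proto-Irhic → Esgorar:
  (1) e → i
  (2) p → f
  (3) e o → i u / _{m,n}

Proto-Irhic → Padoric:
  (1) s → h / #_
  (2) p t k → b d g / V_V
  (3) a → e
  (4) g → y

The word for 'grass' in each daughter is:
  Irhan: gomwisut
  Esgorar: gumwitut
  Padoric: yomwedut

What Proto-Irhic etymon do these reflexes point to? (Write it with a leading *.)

Position 5: Irhan has i, Esgorar has i, Padoric has e. Taking the neighbouring segments as reconstructed: Irhan i could go back to *e or *i; Esgorar i could go back to *e or *i; Padoric e could go back to *a or *e — the one source consistent with every daughter is *e.
Position 2: Irhan has o, Esgorar has u, Padoric has o. Irhan preserves o here (none of its changes turn any other segment into o), so the proto-segment is *o.
Continuing position by position gives *gomwetut; check it forward:
Irhan: *gomwetut > gomwitut > gomwisut  (by vowel merger, intervocalic lenition)
Esgorar: *gomwetut
  gomwetut → gomwitut   [vowel merger]
  gomwitut (rule 2 does not apply)
  gomwitut → gumwitut   [pre-nasal raising]
  giving Esgorar gumwitut.
Padoric: *gomwetut
  gomwetut (rule 1 does not apply)
  gomwetut → gomwedut   [intervocalic voicing]
  gomwedut (rule 3 does not apply)
  gomwedut → yomwedut   [unconditioned shift]
  giving Padoric yomwedut.
*gomwetut is the unique common source.

*gomwetut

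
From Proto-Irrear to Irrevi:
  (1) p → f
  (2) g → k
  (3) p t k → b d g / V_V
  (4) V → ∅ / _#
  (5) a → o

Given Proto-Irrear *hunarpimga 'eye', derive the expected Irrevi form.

Irrevi: *hunarpimga > hunarfimga > hunarfimka > hunarfimk > hunorfimk  (by unconditioned shift, unconditioned shift, apocope, vowel merger)

hunorfimk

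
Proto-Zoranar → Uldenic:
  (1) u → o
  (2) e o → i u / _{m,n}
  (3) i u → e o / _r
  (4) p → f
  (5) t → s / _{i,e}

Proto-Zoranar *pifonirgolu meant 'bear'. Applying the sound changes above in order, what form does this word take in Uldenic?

fifunergolo

Uldenic: *pifonirgolu > pifonirgolo > pifunirgolo > pifunergolo > fifunergolo  (by vowel merger, pre-nasal raising, pre-rhotic lowering, unconditioned shift)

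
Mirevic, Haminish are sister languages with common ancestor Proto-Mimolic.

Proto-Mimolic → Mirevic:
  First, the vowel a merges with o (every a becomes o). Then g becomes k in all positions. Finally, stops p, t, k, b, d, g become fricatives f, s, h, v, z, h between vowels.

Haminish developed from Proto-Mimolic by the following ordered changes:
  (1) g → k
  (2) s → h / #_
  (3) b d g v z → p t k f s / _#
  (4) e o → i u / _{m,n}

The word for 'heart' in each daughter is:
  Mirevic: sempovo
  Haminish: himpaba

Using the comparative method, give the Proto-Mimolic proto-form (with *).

*sempaba

Position 5: Mirevic has o, Haminish has a. Haminish preserves a here (none of its changes turn any other segment into a), so the proto-segment is *a.
Position 2: Mirevic has e, Haminish has i. Mirevic preserves e here (none of its changes turn any other segment into e), so the proto-segment is *e.
Position 7: Mirevic has o, Haminish has a. Haminish preserves a here (none of its changes turn any other segment into a), so the proto-segment is *a.
Verify the candidate proto-form against each daughter:
Mirevic: *sempaba
  sempaba → sempobo   [vowel merger]
  sempobo (rule 2 does not apply)
  sempobo → sempovo   [intervocalic lenition]
  giving Mirevic sempovo.
Haminish: *sempaba > hempaba > himpaba  (by debuccalisation, pre-nasal raising)
*sempaba is the unique common source.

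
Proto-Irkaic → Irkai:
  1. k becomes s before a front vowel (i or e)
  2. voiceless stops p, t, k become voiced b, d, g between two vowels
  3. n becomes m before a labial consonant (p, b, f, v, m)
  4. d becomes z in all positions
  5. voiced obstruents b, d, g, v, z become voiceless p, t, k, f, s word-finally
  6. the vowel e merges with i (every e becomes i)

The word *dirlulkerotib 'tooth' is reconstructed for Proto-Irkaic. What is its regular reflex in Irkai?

zirlulsirozip

Irkai: *dirlulkerotib
  dirlulkerotib → dirlulserotib   [palatalisation]
  dirlulserotib → dirlulserodib   [intervocalic voicing]
  dirlulserodib (rule 3 does not apply)
  dirlulserodib → zirlulserozib   [unconditioned shift]
  zirlulserozib → zirlulserozip   [final devoicing]
  zirlulserozip → zirlulsirozip   [vowel merger]
  giving Irkai zirlulsirozip.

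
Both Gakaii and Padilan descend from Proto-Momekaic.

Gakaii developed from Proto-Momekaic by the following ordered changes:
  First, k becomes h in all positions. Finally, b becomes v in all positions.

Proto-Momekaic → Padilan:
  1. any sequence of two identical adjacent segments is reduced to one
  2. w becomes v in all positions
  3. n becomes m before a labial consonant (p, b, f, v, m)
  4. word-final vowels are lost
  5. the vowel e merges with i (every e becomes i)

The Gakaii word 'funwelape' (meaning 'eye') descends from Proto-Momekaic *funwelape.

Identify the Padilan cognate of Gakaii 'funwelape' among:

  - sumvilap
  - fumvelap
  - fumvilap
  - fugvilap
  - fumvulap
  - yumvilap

Padilan: *funwelape > funvelape > fumvelape > fumvelap > fumvilap  (by unconditioned shift, nasal place assimilation, apocope, vowel merger)
Only 'fumvilap' matches the regular Padilan development of *funwelape.

fumvilap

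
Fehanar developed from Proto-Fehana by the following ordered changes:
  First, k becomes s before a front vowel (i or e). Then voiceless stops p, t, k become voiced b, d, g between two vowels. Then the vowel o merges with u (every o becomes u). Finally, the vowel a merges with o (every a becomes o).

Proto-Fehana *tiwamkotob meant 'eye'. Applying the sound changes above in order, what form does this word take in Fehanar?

Fehanar: start from *tiwamkotob.
  rule 1: no change — tiwamkotob
  rule 2 (intervocalic voicing): tiwamkotob → tiwamkodob
  rule 3 (vowel merger): tiwamkodob → tiwamkudub
  rule 4 (vowel merger): tiwamkudub → tiwomkudub
  ⇒ Fehanar tiwomkudub

tiwomkudub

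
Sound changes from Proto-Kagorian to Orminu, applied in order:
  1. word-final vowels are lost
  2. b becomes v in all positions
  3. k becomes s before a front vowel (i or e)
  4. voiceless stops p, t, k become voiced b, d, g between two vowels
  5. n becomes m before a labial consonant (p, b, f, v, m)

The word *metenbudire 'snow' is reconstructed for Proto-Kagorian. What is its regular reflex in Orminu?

medemvudir

Orminu: *metenbudire
  metenbudire → metenbudir   [apocope]
  metenbudir → metenvudir   [unconditioned shift]
  metenvudir (rule 3 does not apply)
  metenvudir → medenvudir   [intervocalic voicing]
  medenvudir → medemvudir   [nasal place assimilation]
  giving Orminu medemvudir.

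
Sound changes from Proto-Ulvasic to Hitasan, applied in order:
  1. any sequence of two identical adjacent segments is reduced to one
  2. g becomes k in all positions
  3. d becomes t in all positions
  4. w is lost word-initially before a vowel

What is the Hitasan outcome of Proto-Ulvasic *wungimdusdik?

unkimtustik

Hitasan: *wungimdusdik
  wungimdusdik (rule 1 does not apply)
  wungimdusdik → wunkimdusdik   [unconditioned shift]
  wunkimdusdik → wunkimtustik   [unconditioned shift]
  wunkimtustik → unkimtustik   [glide loss]
  giving Hitasan unkimtustik.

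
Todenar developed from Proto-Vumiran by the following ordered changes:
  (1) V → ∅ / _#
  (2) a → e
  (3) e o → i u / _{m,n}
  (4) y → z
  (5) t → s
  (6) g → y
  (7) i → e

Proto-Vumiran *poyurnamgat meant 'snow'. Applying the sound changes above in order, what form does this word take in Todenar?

pozurnemyes

Todenar: *poyurnamgat
  poyurnamgat (rule 1 does not apply)
  poyurnamgat → poyurnemget   [vowel merger]
  poyurnemget → poyurnimget   [pre-nasal raising]
  poyurnimget → pozurnimget   [unconditioned shift]
  pozurnimget → pozurnimges   [unconditioned shift]
  pozurnimges → pozurnimyes   [unconditioned shift]
  pozurnimyes → pozurnemyes   [vowel merger]
  giving Todenar pozurnemyes.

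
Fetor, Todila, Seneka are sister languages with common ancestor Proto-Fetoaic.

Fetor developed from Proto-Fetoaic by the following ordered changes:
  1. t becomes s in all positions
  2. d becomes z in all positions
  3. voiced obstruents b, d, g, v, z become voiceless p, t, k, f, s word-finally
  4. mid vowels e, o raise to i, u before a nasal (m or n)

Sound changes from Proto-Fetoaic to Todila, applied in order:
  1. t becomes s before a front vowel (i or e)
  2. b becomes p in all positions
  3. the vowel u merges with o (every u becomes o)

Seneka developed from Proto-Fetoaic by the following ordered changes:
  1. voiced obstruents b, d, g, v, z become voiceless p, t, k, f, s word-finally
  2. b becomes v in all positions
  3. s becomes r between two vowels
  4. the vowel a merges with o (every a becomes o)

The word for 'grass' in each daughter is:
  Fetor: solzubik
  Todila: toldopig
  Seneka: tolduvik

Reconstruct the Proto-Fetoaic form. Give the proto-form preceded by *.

Position 8: Fetor has k, Todila has g, Seneka has k. Todila preserves g here (none of its changes turn any other segment into g), so the proto-segment is *g.
Position 1: Fetor has s, Todila has t, Seneka has t. Todila preserves t here (none of its changes turn any other segment into t), so the proto-segment is *t.
Position 5: Fetor has u, Todila has o, Seneka has u. Seneka preserves u here (none of its changes turn any other segment into u), so the proto-segment is *u.
Continuing position by position gives *toldubig; check it forward:
Fetor: *toldubig
  toldubig → soldubig   [unconditioned shift]
  soldubig → solzubig   [unconditioned shift]
  solzubig → solzubik   [final devoicing]
  solzubik (rule 4 does not apply)
  giving Fetor solzubik.
Todila: start from *toldubig.
  rule 1: no change — toldubig
  rule 2 (unconditioned shift): toldubig → toldupig
  rule 3 (vowel merger): toldupig → toldopig
  ⇒ Todila toldopig
Seneka: start from *toldubig.
  rule 1 (final devoicing): toldubig → toldubik
  rule 2 (unconditioned shift): toldubik → tolduvik
  rule 3: no change — tolduvik
  rule 4: no change — tolduvik
  ⇒ Seneka tolduvik
*toldubig is the unique common source.

*toldubig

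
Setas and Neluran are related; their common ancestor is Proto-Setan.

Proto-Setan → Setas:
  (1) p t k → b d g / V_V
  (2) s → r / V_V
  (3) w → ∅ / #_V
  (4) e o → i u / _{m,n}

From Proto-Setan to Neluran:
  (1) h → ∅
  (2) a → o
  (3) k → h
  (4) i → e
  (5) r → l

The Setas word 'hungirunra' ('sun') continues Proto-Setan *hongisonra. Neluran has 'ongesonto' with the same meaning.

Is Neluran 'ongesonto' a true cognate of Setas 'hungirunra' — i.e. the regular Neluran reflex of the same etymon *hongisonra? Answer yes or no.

no

Derive the expected Neluran reflex of *hongisonra:
Neluran: start from *hongisonra.
  rule 1 (h-loss): hongisonra → ongisonra
  rule 2 (vowel merger): ongisonra → ongisonro
  rule 3: no change — ongisonro
  rule 4 (vowel merger): ongisonro → ongesonro
  rule 5 (unconditioned shift): ongesonro → ongesonlo
  ⇒ Neluran ongesonlo
The regular Neluran reflex would be 'ongesonlo', but the attested form is 'ongesonto'. The correspondence is irregular, so they are not cognates (the Neluran form has a different source).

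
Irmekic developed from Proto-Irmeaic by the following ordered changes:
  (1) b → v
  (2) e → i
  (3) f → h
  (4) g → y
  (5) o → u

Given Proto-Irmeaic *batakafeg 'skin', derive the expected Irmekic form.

vatakahiy

Irmekic: start from *batakafeg.
  rule 1 (unconditioned shift): batakafeg → vatakafeg
  rule 2 (vowel merger): vatakafeg → vatakafig
  rule 3 (unconditioned shift): vatakafig → vatakahig
  rule 4 (unconditioned shift): vatakahig → vatakahiy
  rule 5: no change — vatakahiy
  ⇒ Irmekic vatakahiy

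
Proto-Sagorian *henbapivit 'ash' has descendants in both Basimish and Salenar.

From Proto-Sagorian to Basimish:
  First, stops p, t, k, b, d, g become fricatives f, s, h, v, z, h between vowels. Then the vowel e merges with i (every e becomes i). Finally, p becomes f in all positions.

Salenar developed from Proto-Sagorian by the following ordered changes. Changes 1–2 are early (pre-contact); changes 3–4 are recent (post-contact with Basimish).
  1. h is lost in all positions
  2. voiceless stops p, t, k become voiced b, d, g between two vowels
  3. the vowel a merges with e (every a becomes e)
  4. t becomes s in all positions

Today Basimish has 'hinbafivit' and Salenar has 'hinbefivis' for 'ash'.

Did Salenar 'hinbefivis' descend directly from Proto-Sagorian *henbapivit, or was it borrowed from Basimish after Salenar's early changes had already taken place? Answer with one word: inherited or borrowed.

borrowed

If inherited, *henbapivit would pass through all of Salenar's changes:
Salenar: *henbapivit
  henbapivit → enbapivit   [h-loss]
  enbapivit → enbabivit   [intervocalic voicing]
  enbabivit → enbebivit   [vowel merger]
  enbebivit → enbebivis   [unconditioned shift]
  giving Salenar enbebivis.
If borrowed from Basimish 'hinbafivit' after the early changes, it would undergo only the recent ones:
  rule 3 (vowel merger): hinbafivit → hinbefivit
  rule 4 (unconditioned shift): hinbefivit → hinbefivis
  ⇒ as a loan: hinbefivis
Salenar 'hinbefivis' matches the loan outcome 'hinbefivis', not the inherited 'enbebivis' — it skipped the early Salenar changes, so it was borrowed from Basimish.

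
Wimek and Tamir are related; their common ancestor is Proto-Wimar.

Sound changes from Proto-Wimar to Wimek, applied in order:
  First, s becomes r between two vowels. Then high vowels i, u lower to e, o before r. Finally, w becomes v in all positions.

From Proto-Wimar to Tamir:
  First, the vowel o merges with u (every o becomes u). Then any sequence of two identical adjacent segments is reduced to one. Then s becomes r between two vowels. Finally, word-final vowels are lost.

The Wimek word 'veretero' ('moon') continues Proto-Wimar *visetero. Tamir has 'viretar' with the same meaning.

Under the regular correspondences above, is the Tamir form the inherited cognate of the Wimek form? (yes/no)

Derive the expected Tamir reflex of *visetero:
Tamir: *visetero
  visetero → viseteru   [vowel merger]
  viseteru (rule 2 does not apply)
  viseteru → vireteru   [rhotacism]
  vireteru → vireter   [apocope]
  giving Tamir vireter.
The regular Tamir reflex would be 'vireter', but the attested form is 'viretar'. The correspondence is irregular, so they are not cognates (the Tamir form has a different source).

no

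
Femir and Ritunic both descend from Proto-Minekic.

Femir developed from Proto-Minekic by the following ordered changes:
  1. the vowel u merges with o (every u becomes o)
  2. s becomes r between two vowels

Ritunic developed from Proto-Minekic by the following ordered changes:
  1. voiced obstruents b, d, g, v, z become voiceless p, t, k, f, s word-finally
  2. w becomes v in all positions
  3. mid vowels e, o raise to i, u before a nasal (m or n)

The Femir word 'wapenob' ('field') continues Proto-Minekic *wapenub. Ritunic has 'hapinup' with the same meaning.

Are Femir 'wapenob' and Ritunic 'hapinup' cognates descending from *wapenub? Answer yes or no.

Derive the expected Ritunic reflex of *wapenub:
Ritunic: *wapenub > wapenup > vapenup > vapinup  (by final devoicing, unconditioned shift, pre-nasal raising)
The regular Ritunic reflex would be 'vapinup', but the attested form is 'hapinup'. The correspondence is irregular, so they are not cognates (the Ritunic form has a different source).

no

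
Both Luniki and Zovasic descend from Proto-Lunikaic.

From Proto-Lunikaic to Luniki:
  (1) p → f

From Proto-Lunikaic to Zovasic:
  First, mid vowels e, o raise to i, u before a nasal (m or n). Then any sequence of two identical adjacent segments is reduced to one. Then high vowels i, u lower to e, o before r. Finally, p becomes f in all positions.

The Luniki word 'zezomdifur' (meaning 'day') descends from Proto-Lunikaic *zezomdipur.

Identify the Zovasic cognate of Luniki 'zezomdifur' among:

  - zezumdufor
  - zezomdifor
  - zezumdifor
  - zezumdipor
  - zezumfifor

zezumdifor

Zovasic: *zezomdipur
  zezomdipur → zezumdipur   [pre-nasal raising]
  zezumdipur (rule 2 does not apply)
  zezumdipur → zezumdipor   [pre-rhotic lowering]
  zezumdipor → zezumdifor   [unconditioned shift]
  giving Zovasic zezumdifor.
Only 'zezumdifor' matches the regular Zovasic development of *zezomdipur.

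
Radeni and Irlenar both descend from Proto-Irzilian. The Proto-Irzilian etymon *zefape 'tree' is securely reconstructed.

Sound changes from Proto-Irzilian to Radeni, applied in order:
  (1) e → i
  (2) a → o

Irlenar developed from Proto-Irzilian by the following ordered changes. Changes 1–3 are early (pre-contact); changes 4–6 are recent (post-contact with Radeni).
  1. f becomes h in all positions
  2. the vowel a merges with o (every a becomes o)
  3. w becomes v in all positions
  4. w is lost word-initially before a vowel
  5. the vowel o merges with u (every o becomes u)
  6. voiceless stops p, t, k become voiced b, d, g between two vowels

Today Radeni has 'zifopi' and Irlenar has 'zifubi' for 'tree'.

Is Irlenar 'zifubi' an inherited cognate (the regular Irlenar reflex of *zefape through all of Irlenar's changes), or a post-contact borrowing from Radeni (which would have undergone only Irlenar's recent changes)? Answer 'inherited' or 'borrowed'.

If inherited, *zefape would pass through all of Irlenar's changes:
Irlenar: start from *zefape.
  rule 1 (unconditioned shift): zefape → zehape
  rule 2 (vowel merger): zehape → zehope
  rule 3: no change — zehope
  rule 4: no change — zehope
  rule 5 (vowel merger): zehope → zehupe
  rule 6 (intervocalic voicing): zehupe → zehube
  ⇒ Irlenar zehube
If borrowed from Radeni 'zifopi' after the early changes, it would undergo only the recent ones:
  rule 4 (glide loss): no change (zifopi)
  rule 5 (vowel merger): zifopi → zifupi
  rule 6 (intervocalic voicing): zifupi → zifubi
  ⇒ as a loan: zifubi
Irlenar 'zifubi' matches the loan outcome 'zifubi', not the inherited 'zehube' — it skipped the early Irlenar changes, so it was borrowed from Radeni.

borrowed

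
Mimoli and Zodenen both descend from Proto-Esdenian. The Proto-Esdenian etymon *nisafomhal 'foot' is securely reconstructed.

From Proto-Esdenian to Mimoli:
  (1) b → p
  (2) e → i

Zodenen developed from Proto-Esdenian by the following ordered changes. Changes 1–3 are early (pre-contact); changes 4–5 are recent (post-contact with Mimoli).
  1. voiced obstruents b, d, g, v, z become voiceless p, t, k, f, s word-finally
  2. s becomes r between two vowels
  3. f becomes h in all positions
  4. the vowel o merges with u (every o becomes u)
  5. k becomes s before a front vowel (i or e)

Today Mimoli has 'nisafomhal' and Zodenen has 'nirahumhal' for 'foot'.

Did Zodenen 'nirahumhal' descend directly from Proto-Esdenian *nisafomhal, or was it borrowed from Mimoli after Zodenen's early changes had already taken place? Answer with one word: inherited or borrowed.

If inherited, *nisafomhal would pass through all of Zodenen's changes:
Zodenen: *nisafomhal
  nisafomhal (rule 1 does not apply)
  nisafomhal → nirafomhal   [rhotacism]
  nirafomhal → nirahomhal   [unconditioned shift]
  nirahomhal → nirahumhal   [vowel merger]
  nirahumhal (rule 5 does not apply)
  giving Zodenen nirahumhal.
If borrowed from Mimoli 'nisafomhal' after the early changes, it would undergo only the recent ones:
  rule 4 (vowel merger): nisafomhal → nisafumhal
  rule 5 (palatalisation): no change (nisafumhal)
  ⇒ as a loan: nisafumhal
Zodenen 'nirahumhal' matches the inherited outcome exactly, so it is an inherited cognate, not a loan.

inherited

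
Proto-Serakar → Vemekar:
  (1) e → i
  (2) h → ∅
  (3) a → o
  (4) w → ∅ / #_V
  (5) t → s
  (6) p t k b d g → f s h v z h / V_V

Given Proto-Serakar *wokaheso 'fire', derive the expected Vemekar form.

Vemekar: *wokaheso
  wokaheso → wokahiso   [vowel merger]
  wokahiso → wokaiso   [h-loss]
  wokaiso → wokoiso   [vowel merger]
  wokoiso → okoiso   [glide loss]
  okoiso (rule 5 does not apply)
  okoiso → ohoiso   [intervocalic lenition]
  giving Vemekar ohoiso.

ohoiso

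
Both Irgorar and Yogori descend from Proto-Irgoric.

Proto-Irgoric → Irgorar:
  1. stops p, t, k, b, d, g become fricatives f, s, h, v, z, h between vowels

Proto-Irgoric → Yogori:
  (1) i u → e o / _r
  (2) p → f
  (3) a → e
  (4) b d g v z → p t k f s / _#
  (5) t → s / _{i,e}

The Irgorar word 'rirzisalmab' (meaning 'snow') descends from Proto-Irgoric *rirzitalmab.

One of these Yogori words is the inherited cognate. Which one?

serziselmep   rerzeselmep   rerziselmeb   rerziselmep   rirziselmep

Yogori: *rirzitalmab > rerzitalmab > rerzitelmeb > rerzitelmep > rerziselmep  (by pre-rhotic lowering, vowel merger, final devoicing, palatalisation)
Among the options, 'rerziselmep' alone shows every Yogori change applied in order.

rerziselmep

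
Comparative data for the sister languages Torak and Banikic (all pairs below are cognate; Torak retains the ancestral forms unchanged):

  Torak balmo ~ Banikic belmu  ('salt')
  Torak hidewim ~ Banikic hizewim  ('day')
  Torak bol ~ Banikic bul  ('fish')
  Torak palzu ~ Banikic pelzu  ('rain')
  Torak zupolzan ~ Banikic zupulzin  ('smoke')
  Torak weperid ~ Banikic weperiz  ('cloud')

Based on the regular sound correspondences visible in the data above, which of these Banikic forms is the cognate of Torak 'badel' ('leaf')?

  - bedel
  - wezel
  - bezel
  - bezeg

bezel

balmo ~ belmu, palzu ~ pelzu — Torak a corresponds to Banikic e after a consonant, before a consonant other than r, m, n, p, b, f, v.
hidewim ~ hizewim — Torak d corresponds to Banikic z between vowels (before a front vowel).
Applying these to Torak 'badel':
  badel → bedel   (a→e after a consonant, before a consonant other than r, m, n, p, b, f, v)
  bedel → bezel   (d→z between vowels (before a front vowel))
So the Banikic cognate is 'bezel'.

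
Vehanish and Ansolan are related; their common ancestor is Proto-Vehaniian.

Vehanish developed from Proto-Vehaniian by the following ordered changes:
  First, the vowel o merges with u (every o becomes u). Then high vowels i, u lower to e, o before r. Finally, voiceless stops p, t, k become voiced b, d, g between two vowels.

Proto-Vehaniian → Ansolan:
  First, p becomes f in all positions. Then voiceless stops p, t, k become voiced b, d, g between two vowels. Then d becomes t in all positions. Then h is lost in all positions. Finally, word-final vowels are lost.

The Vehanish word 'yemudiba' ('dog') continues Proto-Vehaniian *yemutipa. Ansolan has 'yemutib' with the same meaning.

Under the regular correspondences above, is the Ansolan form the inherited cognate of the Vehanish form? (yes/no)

no

Derive the expected Ansolan reflex of *yemutipa:
Ansolan: *yemutipa
  yemutipa → yemutifa   [unconditioned shift]
  yemutifa → yemudifa   [intervocalic voicing]
  yemudifa → yemutifa   [unconditioned shift]
  yemutifa (rule 4 does not apply)
  yemutifa → yemutif   [apocope]
  giving Ansolan yemutif.
The regular Ansolan reflex would be 'yemutif', but the attested form is 'yemutib'. The correspondence is irregular, so they are not cognates (the Ansolan form has a different source).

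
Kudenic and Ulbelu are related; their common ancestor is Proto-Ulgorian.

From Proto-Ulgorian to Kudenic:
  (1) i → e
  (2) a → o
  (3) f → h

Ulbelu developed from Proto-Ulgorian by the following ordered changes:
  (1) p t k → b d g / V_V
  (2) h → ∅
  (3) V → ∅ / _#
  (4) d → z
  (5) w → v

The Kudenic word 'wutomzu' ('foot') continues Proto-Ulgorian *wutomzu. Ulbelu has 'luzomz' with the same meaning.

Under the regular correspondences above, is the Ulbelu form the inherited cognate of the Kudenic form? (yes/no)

Derive the expected Ulbelu reflex of *wutomzu:
Ulbelu: start from *wutomzu.
  rule 1 (intervocalic voicing): wutomzu → wudomzu
  rule 2: no change — wudomzu
  rule 3 (apocope): wudomzu → wudomz
  rule 4 (unconditioned shift): wudomz → wuzomz
  rule 5 (unconditioned shift): wuzomz → vuzomz
  ⇒ Ulbelu vuzomz
The regular Ulbelu reflex would be 'vuzomz', but the attested form is 'luzomz'. The correspondence is irregular, so they are not cognates (the Ulbelu form has a different source).

no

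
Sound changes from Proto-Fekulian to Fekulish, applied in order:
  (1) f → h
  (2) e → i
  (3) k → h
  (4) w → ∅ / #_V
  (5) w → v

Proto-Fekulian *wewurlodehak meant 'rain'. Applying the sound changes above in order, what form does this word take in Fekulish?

Fekulish: *wewurlodehak
  wewurlodehak (rule 1 does not apply)
  wewurlodehak → wiwurlodihak   [vowel merger]
  wiwurlodihak → wiwurlodihah   [unconditioned shift]
  wiwurlodihah → iwurlodihah   [glide loss]
  iwurlodihah → ivurlodihah   [unconditioned shift]
  giving Fekulish ivurlodihah.

ivurlodihah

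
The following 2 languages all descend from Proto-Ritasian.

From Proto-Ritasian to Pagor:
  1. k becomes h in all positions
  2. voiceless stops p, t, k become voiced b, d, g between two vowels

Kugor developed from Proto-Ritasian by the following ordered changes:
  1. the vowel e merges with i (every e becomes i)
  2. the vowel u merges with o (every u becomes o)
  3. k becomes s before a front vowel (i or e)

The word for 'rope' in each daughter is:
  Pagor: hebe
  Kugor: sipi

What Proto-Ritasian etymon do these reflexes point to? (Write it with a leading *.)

*kepe

Position 3: Pagor has b, Kugor has p. Kugor preserves p here (none of its changes turn any other segment into p), so the proto-segment is *p.
Position 1: Pagor has h, Kugor has s. Taking the neighbouring segments as reconstructed: Pagor h could go back to *k or *h; Kugor s could go back to *k or *s — the one source consistent with every daughter is *k.
Position 2: Pagor has e, Kugor has i. Pagor preserves e here (none of its changes turn any other segment into e), so the proto-segment is *e.
Verify the candidate proto-form against each daughter:
Pagor: start from *kepe.
  rule 1 (unconditioned shift): kepe → hepe
  rule 2 (intervocalic voicing): hepe → hebe
  ⇒ Pagor hebe
Kugor: *kepe
  kepe → kipi   [vowel merger]
  kipi (rule 2 does not apply)
  kipi → sipi   [palatalisation]
  giving Kugor sipi.
Only *kepe yields all of Pagor hebe, Kugor sipi.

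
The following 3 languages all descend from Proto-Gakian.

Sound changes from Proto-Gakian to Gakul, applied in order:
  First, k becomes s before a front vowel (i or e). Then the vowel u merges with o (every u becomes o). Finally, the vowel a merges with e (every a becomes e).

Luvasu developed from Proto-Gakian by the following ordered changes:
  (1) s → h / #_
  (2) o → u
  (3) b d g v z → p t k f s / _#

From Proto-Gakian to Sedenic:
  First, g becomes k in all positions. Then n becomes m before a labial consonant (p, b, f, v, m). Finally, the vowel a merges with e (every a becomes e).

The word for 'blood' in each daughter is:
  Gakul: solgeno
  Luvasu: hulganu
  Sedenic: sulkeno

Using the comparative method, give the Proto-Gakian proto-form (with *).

*sulgano

Position 4: Gakul has g, Luvasu has g, Sedenic has k. Gakul preserves g here (none of its changes turn any other segment into g), so the proto-segment is *g.
Position 5: Gakul has e, Luvasu has a, Sedenic has e. Luvasu preserves a here (none of its changes turn any other segment into a), so the proto-segment is *a.
Position 7: Gakul has o, Luvasu has u, Sedenic has o. Sedenic preserves o here (none of its changes turn any other segment into o), so the proto-segment is *o.
Verify the candidate proto-form against each daughter:
Gakul: start from *sulgano.
  rule 1: no change — sulgano
  rule 2 (vowel merger): sulgano → solgano
  rule 3 (vowel merger): solgano → solgeno
  ⇒ Gakul solgeno
Luvasu: *sulgano
  sulgano → hulgano   [debuccalisation]
  hulgano → hulganu   [vowel merger]
  hulganu (rule 3 does not apply)
  giving Luvasu hulganu.
Sedenic: start from *sulgano.
  rule 1 (unconditioned shift): sulgano → sulkano
  rule 2: no change — sulkano
  rule 3 (vowel merger): sulkano → sulkeno
  ⇒ Sedenic sulkeno
Only *sulgano yields all of Gakul solgeno, Luvasu hulganu, Sedenic sulkeno.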